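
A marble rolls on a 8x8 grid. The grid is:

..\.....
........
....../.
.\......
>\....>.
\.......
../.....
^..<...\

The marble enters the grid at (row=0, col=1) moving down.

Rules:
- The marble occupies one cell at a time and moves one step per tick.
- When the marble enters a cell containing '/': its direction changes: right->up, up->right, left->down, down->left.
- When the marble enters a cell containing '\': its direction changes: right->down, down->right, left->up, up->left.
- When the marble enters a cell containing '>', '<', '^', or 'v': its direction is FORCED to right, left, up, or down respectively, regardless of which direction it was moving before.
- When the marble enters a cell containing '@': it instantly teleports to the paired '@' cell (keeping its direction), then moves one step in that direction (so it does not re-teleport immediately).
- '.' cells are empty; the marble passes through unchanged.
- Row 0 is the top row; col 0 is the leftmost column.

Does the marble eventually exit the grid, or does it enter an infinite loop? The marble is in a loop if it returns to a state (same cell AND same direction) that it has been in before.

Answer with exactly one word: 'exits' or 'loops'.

Answer: exits

Derivation:
Step 1: enter (0,1), '.' pass, move down to (1,1)
Step 2: enter (1,1), '.' pass, move down to (2,1)
Step 3: enter (2,1), '.' pass, move down to (3,1)
Step 4: enter (3,1), '\' deflects down->right, move right to (3,2)
Step 5: enter (3,2), '.' pass, move right to (3,3)
Step 6: enter (3,3), '.' pass, move right to (3,4)
Step 7: enter (3,4), '.' pass, move right to (3,5)
Step 8: enter (3,5), '.' pass, move right to (3,6)
Step 9: enter (3,6), '.' pass, move right to (3,7)
Step 10: enter (3,7), '.' pass, move right to (3,8)
Step 11: at (3,8) — EXIT via right edge, pos 3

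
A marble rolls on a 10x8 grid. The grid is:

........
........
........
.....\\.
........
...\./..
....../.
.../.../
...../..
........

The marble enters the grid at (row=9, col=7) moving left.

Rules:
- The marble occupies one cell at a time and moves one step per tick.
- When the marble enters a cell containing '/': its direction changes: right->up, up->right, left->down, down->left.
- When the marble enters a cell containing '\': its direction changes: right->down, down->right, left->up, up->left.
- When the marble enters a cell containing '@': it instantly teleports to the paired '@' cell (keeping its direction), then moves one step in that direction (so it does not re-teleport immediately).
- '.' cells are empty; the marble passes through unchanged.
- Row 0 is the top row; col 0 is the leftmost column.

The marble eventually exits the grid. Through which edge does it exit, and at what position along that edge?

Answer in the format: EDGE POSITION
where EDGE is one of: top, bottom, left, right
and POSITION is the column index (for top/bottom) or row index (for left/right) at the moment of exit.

Answer: left 9

Derivation:
Step 1: enter (9,7), '.' pass, move left to (9,6)
Step 2: enter (9,6), '.' pass, move left to (9,5)
Step 3: enter (9,5), '.' pass, move left to (9,4)
Step 4: enter (9,4), '.' pass, move left to (9,3)
Step 5: enter (9,3), '.' pass, move left to (9,2)
Step 6: enter (9,2), '.' pass, move left to (9,1)
Step 7: enter (9,1), '.' pass, move left to (9,0)
Step 8: enter (9,0), '.' pass, move left to (9,-1)
Step 9: at (9,-1) — EXIT via left edge, pos 9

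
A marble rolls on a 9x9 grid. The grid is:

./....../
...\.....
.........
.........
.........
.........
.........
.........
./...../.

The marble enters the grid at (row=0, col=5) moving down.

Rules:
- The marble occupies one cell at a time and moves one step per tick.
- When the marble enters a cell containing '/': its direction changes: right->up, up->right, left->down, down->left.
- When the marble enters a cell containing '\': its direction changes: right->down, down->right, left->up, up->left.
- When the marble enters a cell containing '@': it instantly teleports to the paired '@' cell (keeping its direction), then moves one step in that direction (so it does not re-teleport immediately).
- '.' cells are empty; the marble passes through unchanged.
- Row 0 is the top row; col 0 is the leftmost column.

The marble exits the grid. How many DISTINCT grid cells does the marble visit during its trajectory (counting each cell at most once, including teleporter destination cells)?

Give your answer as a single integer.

Step 1: enter (0,5), '.' pass, move down to (1,5)
Step 2: enter (1,5), '.' pass, move down to (2,5)
Step 3: enter (2,5), '.' pass, move down to (3,5)
Step 4: enter (3,5), '.' pass, move down to (4,5)
Step 5: enter (4,5), '.' pass, move down to (5,5)
Step 6: enter (5,5), '.' pass, move down to (6,5)
Step 7: enter (6,5), '.' pass, move down to (7,5)
Step 8: enter (7,5), '.' pass, move down to (8,5)
Step 9: enter (8,5), '.' pass, move down to (9,5)
Step 10: at (9,5) — EXIT via bottom edge, pos 5
Distinct cells visited: 9 (path length 9)

Answer: 9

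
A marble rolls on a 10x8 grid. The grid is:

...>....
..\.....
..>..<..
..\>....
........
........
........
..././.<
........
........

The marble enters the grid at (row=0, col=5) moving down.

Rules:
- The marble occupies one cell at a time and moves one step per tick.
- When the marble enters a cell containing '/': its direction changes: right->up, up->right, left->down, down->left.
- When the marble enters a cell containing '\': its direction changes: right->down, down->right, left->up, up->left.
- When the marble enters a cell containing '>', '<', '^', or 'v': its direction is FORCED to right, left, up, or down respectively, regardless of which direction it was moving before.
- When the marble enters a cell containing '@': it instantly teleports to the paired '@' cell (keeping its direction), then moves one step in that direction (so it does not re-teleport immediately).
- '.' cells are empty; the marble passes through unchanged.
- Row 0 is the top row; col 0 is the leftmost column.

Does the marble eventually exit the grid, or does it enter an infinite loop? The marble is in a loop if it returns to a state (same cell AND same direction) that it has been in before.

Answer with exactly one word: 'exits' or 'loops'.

Step 1: enter (0,5), '.' pass, move down to (1,5)
Step 2: enter (1,5), '.' pass, move down to (2,5)
Step 3: enter (2,5), '<' forces down->left, move left to (2,4)
Step 4: enter (2,4), '.' pass, move left to (2,3)
Step 5: enter (2,3), '.' pass, move left to (2,2)
Step 6: enter (2,2), '>' forces left->right, move right to (2,3)
Step 7: enter (2,3), '.' pass, move right to (2,4)
Step 8: enter (2,4), '.' pass, move right to (2,5)
Step 9: enter (2,5), '<' forces right->left, move left to (2,4)
Step 10: at (2,4) dir=left — LOOP DETECTED (seen before)

Answer: loops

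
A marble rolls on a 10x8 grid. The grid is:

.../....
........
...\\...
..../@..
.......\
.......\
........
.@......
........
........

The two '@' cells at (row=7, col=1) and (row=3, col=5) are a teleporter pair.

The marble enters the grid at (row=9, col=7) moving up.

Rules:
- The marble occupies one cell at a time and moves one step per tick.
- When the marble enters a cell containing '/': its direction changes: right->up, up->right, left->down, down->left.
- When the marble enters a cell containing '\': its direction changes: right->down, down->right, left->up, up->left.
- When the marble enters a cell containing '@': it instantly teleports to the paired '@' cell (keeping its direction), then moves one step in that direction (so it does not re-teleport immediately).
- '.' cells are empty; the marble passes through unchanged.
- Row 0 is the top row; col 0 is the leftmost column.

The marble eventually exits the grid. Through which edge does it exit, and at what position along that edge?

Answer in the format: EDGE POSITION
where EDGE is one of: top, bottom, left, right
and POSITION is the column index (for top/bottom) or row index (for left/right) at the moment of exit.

Step 1: enter (9,7), '.' pass, move up to (8,7)
Step 2: enter (8,7), '.' pass, move up to (7,7)
Step 3: enter (7,7), '.' pass, move up to (6,7)
Step 4: enter (6,7), '.' pass, move up to (5,7)
Step 5: enter (5,7), '\' deflects up->left, move left to (5,6)
Step 6: enter (5,6), '.' pass, move left to (5,5)
Step 7: enter (5,5), '.' pass, move left to (5,4)
Step 8: enter (5,4), '.' pass, move left to (5,3)
Step 9: enter (5,3), '.' pass, move left to (5,2)
Step 10: enter (5,2), '.' pass, move left to (5,1)
Step 11: enter (5,1), '.' pass, move left to (5,0)
Step 12: enter (5,0), '.' pass, move left to (5,-1)
Step 13: at (5,-1) — EXIT via left edge, pos 5

Answer: left 5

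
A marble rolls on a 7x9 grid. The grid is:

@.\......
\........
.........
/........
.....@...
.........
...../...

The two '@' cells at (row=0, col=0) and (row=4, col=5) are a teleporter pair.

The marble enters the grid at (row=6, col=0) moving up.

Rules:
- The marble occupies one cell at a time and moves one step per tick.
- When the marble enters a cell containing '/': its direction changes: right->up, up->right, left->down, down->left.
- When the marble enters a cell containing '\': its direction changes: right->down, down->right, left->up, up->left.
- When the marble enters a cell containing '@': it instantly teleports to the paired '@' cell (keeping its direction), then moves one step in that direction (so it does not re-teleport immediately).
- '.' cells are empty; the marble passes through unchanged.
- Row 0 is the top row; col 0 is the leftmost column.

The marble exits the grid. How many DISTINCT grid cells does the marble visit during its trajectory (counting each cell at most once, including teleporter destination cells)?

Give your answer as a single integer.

Answer: 12

Derivation:
Step 1: enter (6,0), '.' pass, move up to (5,0)
Step 2: enter (5,0), '.' pass, move up to (4,0)
Step 3: enter (4,0), '.' pass, move up to (3,0)
Step 4: enter (3,0), '/' deflects up->right, move right to (3,1)
Step 5: enter (3,1), '.' pass, move right to (3,2)
Step 6: enter (3,2), '.' pass, move right to (3,3)
Step 7: enter (3,3), '.' pass, move right to (3,4)
Step 8: enter (3,4), '.' pass, move right to (3,5)
Step 9: enter (3,5), '.' pass, move right to (3,6)
Step 10: enter (3,6), '.' pass, move right to (3,7)
Step 11: enter (3,7), '.' pass, move right to (3,8)
Step 12: enter (3,8), '.' pass, move right to (3,9)
Step 13: at (3,9) — EXIT via right edge, pos 3
Distinct cells visited: 12 (path length 12)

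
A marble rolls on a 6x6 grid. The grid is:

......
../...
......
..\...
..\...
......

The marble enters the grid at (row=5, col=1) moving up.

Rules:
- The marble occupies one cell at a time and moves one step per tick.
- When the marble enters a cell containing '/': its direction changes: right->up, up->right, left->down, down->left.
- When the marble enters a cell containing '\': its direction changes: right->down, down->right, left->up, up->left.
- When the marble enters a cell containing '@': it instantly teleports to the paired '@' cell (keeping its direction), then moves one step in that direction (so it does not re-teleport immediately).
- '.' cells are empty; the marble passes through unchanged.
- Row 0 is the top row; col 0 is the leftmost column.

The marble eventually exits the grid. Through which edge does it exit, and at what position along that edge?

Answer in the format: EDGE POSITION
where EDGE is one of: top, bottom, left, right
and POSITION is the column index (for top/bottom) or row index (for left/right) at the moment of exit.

Step 1: enter (5,1), '.' pass, move up to (4,1)
Step 2: enter (4,1), '.' pass, move up to (3,1)
Step 3: enter (3,1), '.' pass, move up to (2,1)
Step 4: enter (2,1), '.' pass, move up to (1,1)
Step 5: enter (1,1), '.' pass, move up to (0,1)
Step 6: enter (0,1), '.' pass, move up to (-1,1)
Step 7: at (-1,1) — EXIT via top edge, pos 1

Answer: top 1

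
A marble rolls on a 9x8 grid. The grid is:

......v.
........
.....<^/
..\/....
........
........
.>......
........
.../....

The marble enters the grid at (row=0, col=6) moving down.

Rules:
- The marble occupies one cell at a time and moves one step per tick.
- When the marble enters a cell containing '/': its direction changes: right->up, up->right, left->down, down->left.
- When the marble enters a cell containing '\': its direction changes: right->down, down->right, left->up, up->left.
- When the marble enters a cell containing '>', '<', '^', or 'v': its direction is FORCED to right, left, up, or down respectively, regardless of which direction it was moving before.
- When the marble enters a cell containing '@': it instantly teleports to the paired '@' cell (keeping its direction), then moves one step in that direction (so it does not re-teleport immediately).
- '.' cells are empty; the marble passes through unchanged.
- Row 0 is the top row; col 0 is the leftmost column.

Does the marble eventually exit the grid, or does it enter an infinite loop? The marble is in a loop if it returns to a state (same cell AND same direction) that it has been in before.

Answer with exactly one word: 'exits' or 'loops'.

Answer: loops

Derivation:
Step 1: enter (0,6), 'v' forces down->down, move down to (1,6)
Step 2: enter (1,6), '.' pass, move down to (2,6)
Step 3: enter (2,6), '^' forces down->up, move up to (1,6)
Step 4: enter (1,6), '.' pass, move up to (0,6)
Step 5: enter (0,6), 'v' forces up->down, move down to (1,6)
Step 6: at (1,6) dir=down — LOOP DETECTED (seen before)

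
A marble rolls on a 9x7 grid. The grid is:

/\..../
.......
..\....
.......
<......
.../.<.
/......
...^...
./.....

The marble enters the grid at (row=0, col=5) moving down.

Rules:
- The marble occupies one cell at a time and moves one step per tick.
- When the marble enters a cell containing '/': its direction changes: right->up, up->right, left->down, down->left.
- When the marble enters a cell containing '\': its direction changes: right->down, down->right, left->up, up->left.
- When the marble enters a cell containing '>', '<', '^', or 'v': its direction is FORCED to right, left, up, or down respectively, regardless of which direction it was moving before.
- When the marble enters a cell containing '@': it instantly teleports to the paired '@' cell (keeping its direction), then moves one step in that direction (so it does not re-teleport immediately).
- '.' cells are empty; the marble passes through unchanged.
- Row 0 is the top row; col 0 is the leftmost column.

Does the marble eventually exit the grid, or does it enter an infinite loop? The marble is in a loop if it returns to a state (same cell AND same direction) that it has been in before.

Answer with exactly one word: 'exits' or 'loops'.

Step 1: enter (0,5), '.' pass, move down to (1,5)
Step 2: enter (1,5), '.' pass, move down to (2,5)
Step 3: enter (2,5), '.' pass, move down to (3,5)
Step 4: enter (3,5), '.' pass, move down to (4,5)
Step 5: enter (4,5), '.' pass, move down to (5,5)
Step 6: enter (5,5), '<' forces down->left, move left to (5,4)
Step 7: enter (5,4), '.' pass, move left to (5,3)
Step 8: enter (5,3), '/' deflects left->down, move down to (6,3)
Step 9: enter (6,3), '.' pass, move down to (7,3)
Step 10: enter (7,3), '^' forces down->up, move up to (6,3)
Step 11: enter (6,3), '.' pass, move up to (5,3)
Step 12: enter (5,3), '/' deflects up->right, move right to (5,4)
Step 13: enter (5,4), '.' pass, move right to (5,5)
Step 14: enter (5,5), '<' forces right->left, move left to (5,4)
Step 15: at (5,4) dir=left — LOOP DETECTED (seen before)

Answer: loops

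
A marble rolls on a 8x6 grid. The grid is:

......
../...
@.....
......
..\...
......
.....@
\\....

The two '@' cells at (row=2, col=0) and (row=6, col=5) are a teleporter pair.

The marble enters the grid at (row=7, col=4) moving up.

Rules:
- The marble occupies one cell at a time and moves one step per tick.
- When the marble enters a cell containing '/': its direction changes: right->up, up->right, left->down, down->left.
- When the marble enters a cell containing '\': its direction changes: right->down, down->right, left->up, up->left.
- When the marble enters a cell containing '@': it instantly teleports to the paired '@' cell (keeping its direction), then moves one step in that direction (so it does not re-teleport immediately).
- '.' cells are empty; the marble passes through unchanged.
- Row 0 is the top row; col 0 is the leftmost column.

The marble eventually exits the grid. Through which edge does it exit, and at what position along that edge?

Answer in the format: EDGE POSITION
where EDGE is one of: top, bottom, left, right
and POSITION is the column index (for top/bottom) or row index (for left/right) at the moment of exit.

Step 1: enter (7,4), '.' pass, move up to (6,4)
Step 2: enter (6,4), '.' pass, move up to (5,4)
Step 3: enter (5,4), '.' pass, move up to (4,4)
Step 4: enter (4,4), '.' pass, move up to (3,4)
Step 5: enter (3,4), '.' pass, move up to (2,4)
Step 6: enter (2,4), '.' pass, move up to (1,4)
Step 7: enter (1,4), '.' pass, move up to (0,4)
Step 8: enter (0,4), '.' pass, move up to (-1,4)
Step 9: at (-1,4) — EXIT via top edge, pos 4

Answer: top 4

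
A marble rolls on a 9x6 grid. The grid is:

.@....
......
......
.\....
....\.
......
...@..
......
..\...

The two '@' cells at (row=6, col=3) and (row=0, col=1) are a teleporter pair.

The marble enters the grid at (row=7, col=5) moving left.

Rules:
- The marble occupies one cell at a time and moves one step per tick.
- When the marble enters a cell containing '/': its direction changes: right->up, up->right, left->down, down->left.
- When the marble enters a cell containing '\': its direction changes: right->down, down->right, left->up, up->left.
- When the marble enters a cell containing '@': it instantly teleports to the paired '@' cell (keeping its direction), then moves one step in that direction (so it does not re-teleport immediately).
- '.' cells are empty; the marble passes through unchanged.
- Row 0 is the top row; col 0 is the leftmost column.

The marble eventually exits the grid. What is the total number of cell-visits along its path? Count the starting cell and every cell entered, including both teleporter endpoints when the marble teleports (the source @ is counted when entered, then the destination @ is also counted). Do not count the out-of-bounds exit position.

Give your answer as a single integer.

Answer: 6

Derivation:
Step 1: enter (7,5), '.' pass, move left to (7,4)
Step 2: enter (7,4), '.' pass, move left to (7,3)
Step 3: enter (7,3), '.' pass, move left to (7,2)
Step 4: enter (7,2), '.' pass, move left to (7,1)
Step 5: enter (7,1), '.' pass, move left to (7,0)
Step 6: enter (7,0), '.' pass, move left to (7,-1)
Step 7: at (7,-1) — EXIT via left edge, pos 7
Path length (cell visits): 6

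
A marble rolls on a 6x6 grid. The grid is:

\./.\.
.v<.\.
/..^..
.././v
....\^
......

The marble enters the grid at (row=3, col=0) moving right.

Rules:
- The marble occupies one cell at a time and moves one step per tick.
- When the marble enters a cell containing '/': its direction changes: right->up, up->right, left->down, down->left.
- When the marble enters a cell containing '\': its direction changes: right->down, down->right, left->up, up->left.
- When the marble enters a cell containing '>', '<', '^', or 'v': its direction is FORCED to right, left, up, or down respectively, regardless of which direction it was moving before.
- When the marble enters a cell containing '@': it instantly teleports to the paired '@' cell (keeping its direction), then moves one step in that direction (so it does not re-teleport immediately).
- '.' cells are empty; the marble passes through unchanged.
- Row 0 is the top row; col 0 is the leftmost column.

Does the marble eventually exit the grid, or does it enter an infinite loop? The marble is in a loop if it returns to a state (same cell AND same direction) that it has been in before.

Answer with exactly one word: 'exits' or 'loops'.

Answer: exits

Derivation:
Step 1: enter (3,0), '.' pass, move right to (3,1)
Step 2: enter (3,1), '.' pass, move right to (3,2)
Step 3: enter (3,2), '/' deflects right->up, move up to (2,2)
Step 4: enter (2,2), '.' pass, move up to (1,2)
Step 5: enter (1,2), '<' forces up->left, move left to (1,1)
Step 6: enter (1,1), 'v' forces left->down, move down to (2,1)
Step 7: enter (2,1), '.' pass, move down to (3,1)
Step 8: enter (3,1), '.' pass, move down to (4,1)
Step 9: enter (4,1), '.' pass, move down to (5,1)
Step 10: enter (5,1), '.' pass, move down to (6,1)
Step 11: at (6,1) — EXIT via bottom edge, pos 1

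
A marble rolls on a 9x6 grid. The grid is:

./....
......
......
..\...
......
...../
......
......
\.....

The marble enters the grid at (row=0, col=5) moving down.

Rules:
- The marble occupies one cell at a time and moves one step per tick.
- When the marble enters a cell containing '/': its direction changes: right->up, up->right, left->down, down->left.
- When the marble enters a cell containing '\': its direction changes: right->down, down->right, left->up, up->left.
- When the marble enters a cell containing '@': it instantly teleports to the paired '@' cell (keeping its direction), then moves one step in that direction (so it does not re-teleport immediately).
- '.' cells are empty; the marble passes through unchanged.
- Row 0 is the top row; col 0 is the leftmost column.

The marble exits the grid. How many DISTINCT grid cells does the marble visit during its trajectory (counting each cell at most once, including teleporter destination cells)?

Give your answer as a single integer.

Answer: 11

Derivation:
Step 1: enter (0,5), '.' pass, move down to (1,5)
Step 2: enter (1,5), '.' pass, move down to (2,5)
Step 3: enter (2,5), '.' pass, move down to (3,5)
Step 4: enter (3,5), '.' pass, move down to (4,5)
Step 5: enter (4,5), '.' pass, move down to (5,5)
Step 6: enter (5,5), '/' deflects down->left, move left to (5,4)
Step 7: enter (5,4), '.' pass, move left to (5,3)
Step 8: enter (5,3), '.' pass, move left to (5,2)
Step 9: enter (5,2), '.' pass, move left to (5,1)
Step 10: enter (5,1), '.' pass, move left to (5,0)
Step 11: enter (5,0), '.' pass, move left to (5,-1)
Step 12: at (5,-1) — EXIT via left edge, pos 5
Distinct cells visited: 11 (path length 11)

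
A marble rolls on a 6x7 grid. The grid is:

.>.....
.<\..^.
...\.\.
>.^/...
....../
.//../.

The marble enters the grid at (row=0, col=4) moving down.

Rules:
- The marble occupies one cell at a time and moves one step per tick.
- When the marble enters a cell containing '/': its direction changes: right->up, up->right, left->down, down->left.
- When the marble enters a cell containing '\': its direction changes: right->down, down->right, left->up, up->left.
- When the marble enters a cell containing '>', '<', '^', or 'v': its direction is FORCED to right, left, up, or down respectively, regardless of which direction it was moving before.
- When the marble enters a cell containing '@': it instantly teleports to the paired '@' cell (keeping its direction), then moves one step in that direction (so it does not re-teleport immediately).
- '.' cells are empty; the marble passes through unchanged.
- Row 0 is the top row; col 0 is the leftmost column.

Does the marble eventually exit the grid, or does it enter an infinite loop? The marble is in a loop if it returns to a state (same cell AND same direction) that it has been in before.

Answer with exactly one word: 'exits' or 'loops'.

Answer: exits

Derivation:
Step 1: enter (0,4), '.' pass, move down to (1,4)
Step 2: enter (1,4), '.' pass, move down to (2,4)
Step 3: enter (2,4), '.' pass, move down to (3,4)
Step 4: enter (3,4), '.' pass, move down to (4,4)
Step 5: enter (4,4), '.' pass, move down to (5,4)
Step 6: enter (5,4), '.' pass, move down to (6,4)
Step 7: at (6,4) — EXIT via bottom edge, pos 4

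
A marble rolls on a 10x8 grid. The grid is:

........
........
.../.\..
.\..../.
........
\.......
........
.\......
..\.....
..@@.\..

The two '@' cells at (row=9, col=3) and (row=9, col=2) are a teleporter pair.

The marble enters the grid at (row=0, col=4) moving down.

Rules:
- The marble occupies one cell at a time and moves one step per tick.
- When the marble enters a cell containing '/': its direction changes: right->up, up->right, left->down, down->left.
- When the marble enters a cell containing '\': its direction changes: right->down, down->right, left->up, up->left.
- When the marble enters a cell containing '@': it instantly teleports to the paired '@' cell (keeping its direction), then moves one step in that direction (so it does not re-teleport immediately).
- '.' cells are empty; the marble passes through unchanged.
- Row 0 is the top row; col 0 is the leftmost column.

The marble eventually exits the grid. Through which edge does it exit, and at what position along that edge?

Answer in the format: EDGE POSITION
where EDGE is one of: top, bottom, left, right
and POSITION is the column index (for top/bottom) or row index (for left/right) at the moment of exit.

Answer: bottom 4

Derivation:
Step 1: enter (0,4), '.' pass, move down to (1,4)
Step 2: enter (1,4), '.' pass, move down to (2,4)
Step 3: enter (2,4), '.' pass, move down to (3,4)
Step 4: enter (3,4), '.' pass, move down to (4,4)
Step 5: enter (4,4), '.' pass, move down to (5,4)
Step 6: enter (5,4), '.' pass, move down to (6,4)
Step 7: enter (6,4), '.' pass, move down to (7,4)
Step 8: enter (7,4), '.' pass, move down to (8,4)
Step 9: enter (8,4), '.' pass, move down to (9,4)
Step 10: enter (9,4), '.' pass, move down to (10,4)
Step 11: at (10,4) — EXIT via bottom edge, pos 4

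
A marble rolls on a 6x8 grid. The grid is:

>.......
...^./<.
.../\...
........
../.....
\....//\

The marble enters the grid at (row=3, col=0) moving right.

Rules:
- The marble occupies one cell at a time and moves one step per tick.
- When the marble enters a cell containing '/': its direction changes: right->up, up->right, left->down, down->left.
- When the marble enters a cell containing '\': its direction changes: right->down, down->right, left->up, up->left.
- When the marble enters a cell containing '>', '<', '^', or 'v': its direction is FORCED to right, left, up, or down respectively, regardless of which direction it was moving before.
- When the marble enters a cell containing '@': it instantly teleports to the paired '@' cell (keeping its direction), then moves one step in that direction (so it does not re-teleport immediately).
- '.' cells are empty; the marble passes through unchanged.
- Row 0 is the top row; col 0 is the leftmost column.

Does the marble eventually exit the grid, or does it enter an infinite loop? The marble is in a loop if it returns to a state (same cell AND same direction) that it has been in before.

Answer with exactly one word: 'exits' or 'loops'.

Step 1: enter (3,0), '.' pass, move right to (3,1)
Step 2: enter (3,1), '.' pass, move right to (3,2)
Step 3: enter (3,2), '.' pass, move right to (3,3)
Step 4: enter (3,3), '.' pass, move right to (3,4)
Step 5: enter (3,4), '.' pass, move right to (3,5)
Step 6: enter (3,5), '.' pass, move right to (3,6)
Step 7: enter (3,6), '.' pass, move right to (3,7)
Step 8: enter (3,7), '.' pass, move right to (3,8)
Step 9: at (3,8) — EXIT via right edge, pos 3

Answer: exits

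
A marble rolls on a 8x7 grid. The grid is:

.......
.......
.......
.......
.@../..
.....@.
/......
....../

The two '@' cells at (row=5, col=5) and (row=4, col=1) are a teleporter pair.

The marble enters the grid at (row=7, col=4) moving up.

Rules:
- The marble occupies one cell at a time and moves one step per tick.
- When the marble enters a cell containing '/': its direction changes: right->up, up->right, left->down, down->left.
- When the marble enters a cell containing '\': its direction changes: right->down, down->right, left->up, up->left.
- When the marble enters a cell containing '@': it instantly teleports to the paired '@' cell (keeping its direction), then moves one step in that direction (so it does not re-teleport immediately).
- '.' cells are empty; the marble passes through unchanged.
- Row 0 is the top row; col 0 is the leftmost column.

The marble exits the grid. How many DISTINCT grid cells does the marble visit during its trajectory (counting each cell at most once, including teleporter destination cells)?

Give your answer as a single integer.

Step 1: enter (7,4), '.' pass, move up to (6,4)
Step 2: enter (6,4), '.' pass, move up to (5,4)
Step 3: enter (5,4), '.' pass, move up to (4,4)
Step 4: enter (4,4), '/' deflects up->right, move right to (4,5)
Step 5: enter (4,5), '.' pass, move right to (4,6)
Step 6: enter (4,6), '.' pass, move right to (4,7)
Step 7: at (4,7) — EXIT via right edge, pos 4
Distinct cells visited: 6 (path length 6)

Answer: 6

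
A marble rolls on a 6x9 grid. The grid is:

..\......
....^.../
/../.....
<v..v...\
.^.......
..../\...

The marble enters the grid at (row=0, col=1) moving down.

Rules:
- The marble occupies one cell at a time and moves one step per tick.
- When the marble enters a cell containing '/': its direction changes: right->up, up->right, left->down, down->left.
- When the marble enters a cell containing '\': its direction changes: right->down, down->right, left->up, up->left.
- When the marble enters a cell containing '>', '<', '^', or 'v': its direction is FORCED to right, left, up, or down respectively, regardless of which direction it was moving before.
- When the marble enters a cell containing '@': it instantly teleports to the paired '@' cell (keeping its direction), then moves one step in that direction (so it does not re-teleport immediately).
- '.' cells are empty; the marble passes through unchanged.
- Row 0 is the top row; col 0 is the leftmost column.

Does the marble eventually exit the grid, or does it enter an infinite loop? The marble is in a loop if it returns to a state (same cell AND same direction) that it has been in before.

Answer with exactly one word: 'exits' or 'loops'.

Answer: loops

Derivation:
Step 1: enter (0,1), '.' pass, move down to (1,1)
Step 2: enter (1,1), '.' pass, move down to (2,1)
Step 3: enter (2,1), '.' pass, move down to (3,1)
Step 4: enter (3,1), 'v' forces down->down, move down to (4,1)
Step 5: enter (4,1), '^' forces down->up, move up to (3,1)
Step 6: enter (3,1), 'v' forces up->down, move down to (4,1)
Step 7: at (4,1) dir=down — LOOP DETECTED (seen before)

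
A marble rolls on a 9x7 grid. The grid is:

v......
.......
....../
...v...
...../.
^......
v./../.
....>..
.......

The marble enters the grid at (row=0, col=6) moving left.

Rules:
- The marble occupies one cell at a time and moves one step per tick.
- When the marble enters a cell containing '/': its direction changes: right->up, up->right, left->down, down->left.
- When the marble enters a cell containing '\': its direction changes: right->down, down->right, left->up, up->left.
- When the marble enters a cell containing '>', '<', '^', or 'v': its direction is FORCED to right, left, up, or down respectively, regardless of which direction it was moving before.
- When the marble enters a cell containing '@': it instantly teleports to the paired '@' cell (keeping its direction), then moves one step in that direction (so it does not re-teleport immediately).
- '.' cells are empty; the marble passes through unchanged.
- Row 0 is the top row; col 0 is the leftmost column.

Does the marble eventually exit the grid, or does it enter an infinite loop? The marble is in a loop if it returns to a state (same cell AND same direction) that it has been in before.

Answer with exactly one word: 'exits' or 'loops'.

Step 1: enter (0,6), '.' pass, move left to (0,5)
Step 2: enter (0,5), '.' pass, move left to (0,4)
Step 3: enter (0,4), '.' pass, move left to (0,3)
Step 4: enter (0,3), '.' pass, move left to (0,2)
Step 5: enter (0,2), '.' pass, move left to (0,1)
Step 6: enter (0,1), '.' pass, move left to (0,0)
Step 7: enter (0,0), 'v' forces left->down, move down to (1,0)
Step 8: enter (1,0), '.' pass, move down to (2,0)
Step 9: enter (2,0), '.' pass, move down to (3,0)
Step 10: enter (3,0), '.' pass, move down to (4,0)
Step 11: enter (4,0), '.' pass, move down to (5,0)
Step 12: enter (5,0), '^' forces down->up, move up to (4,0)
Step 13: enter (4,0), '.' pass, move up to (3,0)
Step 14: enter (3,0), '.' pass, move up to (2,0)
Step 15: enter (2,0), '.' pass, move up to (1,0)
Step 16: enter (1,0), '.' pass, move up to (0,0)
Step 17: enter (0,0), 'v' forces up->down, move down to (1,0)
Step 18: at (1,0) dir=down — LOOP DETECTED (seen before)

Answer: loops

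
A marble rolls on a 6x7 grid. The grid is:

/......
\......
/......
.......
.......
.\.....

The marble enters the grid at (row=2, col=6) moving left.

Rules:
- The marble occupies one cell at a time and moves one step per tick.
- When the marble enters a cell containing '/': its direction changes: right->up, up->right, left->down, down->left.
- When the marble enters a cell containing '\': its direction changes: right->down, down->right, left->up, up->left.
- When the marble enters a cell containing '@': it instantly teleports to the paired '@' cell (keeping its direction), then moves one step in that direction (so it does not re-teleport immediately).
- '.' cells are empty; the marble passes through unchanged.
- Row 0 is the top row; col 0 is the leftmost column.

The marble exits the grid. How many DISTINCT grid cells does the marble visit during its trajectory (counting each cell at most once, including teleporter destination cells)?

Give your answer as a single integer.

Answer: 10

Derivation:
Step 1: enter (2,6), '.' pass, move left to (2,5)
Step 2: enter (2,5), '.' pass, move left to (2,4)
Step 3: enter (2,4), '.' pass, move left to (2,3)
Step 4: enter (2,3), '.' pass, move left to (2,2)
Step 5: enter (2,2), '.' pass, move left to (2,1)
Step 6: enter (2,1), '.' pass, move left to (2,0)
Step 7: enter (2,0), '/' deflects left->down, move down to (3,0)
Step 8: enter (3,0), '.' pass, move down to (4,0)
Step 9: enter (4,0), '.' pass, move down to (5,0)
Step 10: enter (5,0), '.' pass, move down to (6,0)
Step 11: at (6,0) — EXIT via bottom edge, pos 0
Distinct cells visited: 10 (path length 10)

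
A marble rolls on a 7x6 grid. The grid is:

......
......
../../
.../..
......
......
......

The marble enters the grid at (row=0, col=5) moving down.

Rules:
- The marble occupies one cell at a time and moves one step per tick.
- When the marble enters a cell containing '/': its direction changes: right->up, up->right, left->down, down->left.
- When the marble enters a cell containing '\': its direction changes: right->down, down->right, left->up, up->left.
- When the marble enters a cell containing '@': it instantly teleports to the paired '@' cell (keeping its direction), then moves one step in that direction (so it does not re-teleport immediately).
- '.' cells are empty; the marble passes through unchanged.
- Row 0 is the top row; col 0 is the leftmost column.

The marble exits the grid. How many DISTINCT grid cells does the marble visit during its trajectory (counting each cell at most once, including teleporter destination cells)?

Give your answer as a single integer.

Answer: 10

Derivation:
Step 1: enter (0,5), '.' pass, move down to (1,5)
Step 2: enter (1,5), '.' pass, move down to (2,5)
Step 3: enter (2,5), '/' deflects down->left, move left to (2,4)
Step 4: enter (2,4), '.' pass, move left to (2,3)
Step 5: enter (2,3), '.' pass, move left to (2,2)
Step 6: enter (2,2), '/' deflects left->down, move down to (3,2)
Step 7: enter (3,2), '.' pass, move down to (4,2)
Step 8: enter (4,2), '.' pass, move down to (5,2)
Step 9: enter (5,2), '.' pass, move down to (6,2)
Step 10: enter (6,2), '.' pass, move down to (7,2)
Step 11: at (7,2) — EXIT via bottom edge, pos 2
Distinct cells visited: 10 (path length 10)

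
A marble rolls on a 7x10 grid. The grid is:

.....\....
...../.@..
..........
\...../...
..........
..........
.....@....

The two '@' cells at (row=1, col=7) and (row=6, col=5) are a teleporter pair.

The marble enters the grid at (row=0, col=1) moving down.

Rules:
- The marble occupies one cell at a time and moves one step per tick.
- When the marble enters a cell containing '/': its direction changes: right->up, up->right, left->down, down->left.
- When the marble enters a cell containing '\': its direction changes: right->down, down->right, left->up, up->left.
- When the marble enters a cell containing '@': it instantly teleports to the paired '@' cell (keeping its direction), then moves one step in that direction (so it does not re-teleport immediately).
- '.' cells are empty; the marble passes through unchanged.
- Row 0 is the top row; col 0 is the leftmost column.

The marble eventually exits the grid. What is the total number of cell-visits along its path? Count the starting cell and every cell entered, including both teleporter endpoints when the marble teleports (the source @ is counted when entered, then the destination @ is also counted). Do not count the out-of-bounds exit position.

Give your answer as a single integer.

Answer: 7

Derivation:
Step 1: enter (0,1), '.' pass, move down to (1,1)
Step 2: enter (1,1), '.' pass, move down to (2,1)
Step 3: enter (2,1), '.' pass, move down to (3,1)
Step 4: enter (3,1), '.' pass, move down to (4,1)
Step 5: enter (4,1), '.' pass, move down to (5,1)
Step 6: enter (5,1), '.' pass, move down to (6,1)
Step 7: enter (6,1), '.' pass, move down to (7,1)
Step 8: at (7,1) — EXIT via bottom edge, pos 1
Path length (cell visits): 7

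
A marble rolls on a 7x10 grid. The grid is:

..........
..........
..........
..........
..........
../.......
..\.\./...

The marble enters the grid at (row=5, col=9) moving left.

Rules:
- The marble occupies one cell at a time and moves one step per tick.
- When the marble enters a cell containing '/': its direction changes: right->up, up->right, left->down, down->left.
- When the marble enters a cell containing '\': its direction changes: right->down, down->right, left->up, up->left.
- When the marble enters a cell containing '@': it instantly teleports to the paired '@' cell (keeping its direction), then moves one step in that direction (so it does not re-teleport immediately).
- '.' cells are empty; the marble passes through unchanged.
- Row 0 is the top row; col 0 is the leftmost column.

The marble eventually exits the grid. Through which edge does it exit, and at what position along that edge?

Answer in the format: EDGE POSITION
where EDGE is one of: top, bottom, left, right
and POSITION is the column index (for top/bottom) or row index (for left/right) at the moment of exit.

Answer: bottom 4

Derivation:
Step 1: enter (5,9), '.' pass, move left to (5,8)
Step 2: enter (5,8), '.' pass, move left to (5,7)
Step 3: enter (5,7), '.' pass, move left to (5,6)
Step 4: enter (5,6), '.' pass, move left to (5,5)
Step 5: enter (5,5), '.' pass, move left to (5,4)
Step 6: enter (5,4), '.' pass, move left to (5,3)
Step 7: enter (5,3), '.' pass, move left to (5,2)
Step 8: enter (5,2), '/' deflects left->down, move down to (6,2)
Step 9: enter (6,2), '\' deflects down->right, move right to (6,3)
Step 10: enter (6,3), '.' pass, move right to (6,4)
Step 11: enter (6,4), '\' deflects right->down, move down to (7,4)
Step 12: at (7,4) — EXIT via bottom edge, pos 4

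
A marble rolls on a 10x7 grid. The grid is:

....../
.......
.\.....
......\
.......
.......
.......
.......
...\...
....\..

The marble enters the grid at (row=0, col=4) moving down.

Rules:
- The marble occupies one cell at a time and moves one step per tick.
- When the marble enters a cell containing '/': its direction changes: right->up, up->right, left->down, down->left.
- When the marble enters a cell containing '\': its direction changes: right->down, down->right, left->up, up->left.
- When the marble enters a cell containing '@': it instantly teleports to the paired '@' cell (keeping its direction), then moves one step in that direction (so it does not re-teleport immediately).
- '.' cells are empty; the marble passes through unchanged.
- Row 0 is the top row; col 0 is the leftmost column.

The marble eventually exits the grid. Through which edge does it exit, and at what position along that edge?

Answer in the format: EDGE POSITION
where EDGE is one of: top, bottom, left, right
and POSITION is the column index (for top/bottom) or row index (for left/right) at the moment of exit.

Answer: right 9

Derivation:
Step 1: enter (0,4), '.' pass, move down to (1,4)
Step 2: enter (1,4), '.' pass, move down to (2,4)
Step 3: enter (2,4), '.' pass, move down to (3,4)
Step 4: enter (3,4), '.' pass, move down to (4,4)
Step 5: enter (4,4), '.' pass, move down to (5,4)
Step 6: enter (5,4), '.' pass, move down to (6,4)
Step 7: enter (6,4), '.' pass, move down to (7,4)
Step 8: enter (7,4), '.' pass, move down to (8,4)
Step 9: enter (8,4), '.' pass, move down to (9,4)
Step 10: enter (9,4), '\' deflects down->right, move right to (9,5)
Step 11: enter (9,5), '.' pass, move right to (9,6)
Step 12: enter (9,6), '.' pass, move right to (9,7)
Step 13: at (9,7) — EXIT via right edge, pos 9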